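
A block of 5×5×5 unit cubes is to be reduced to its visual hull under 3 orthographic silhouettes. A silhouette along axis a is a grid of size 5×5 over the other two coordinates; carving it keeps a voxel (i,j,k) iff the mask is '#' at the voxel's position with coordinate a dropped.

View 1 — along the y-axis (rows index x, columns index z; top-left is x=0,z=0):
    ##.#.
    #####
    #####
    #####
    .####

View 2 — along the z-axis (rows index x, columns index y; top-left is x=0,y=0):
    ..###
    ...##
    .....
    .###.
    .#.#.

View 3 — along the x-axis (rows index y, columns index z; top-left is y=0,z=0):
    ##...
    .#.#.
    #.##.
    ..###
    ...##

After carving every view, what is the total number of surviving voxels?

22 voxels

full grid |V| = 125
[1] y-view keeps 22 columns → grid now 110
[2] z-view keeps 10 columns → grid now 42
[3] x-view keeps 12 columns → grid now 22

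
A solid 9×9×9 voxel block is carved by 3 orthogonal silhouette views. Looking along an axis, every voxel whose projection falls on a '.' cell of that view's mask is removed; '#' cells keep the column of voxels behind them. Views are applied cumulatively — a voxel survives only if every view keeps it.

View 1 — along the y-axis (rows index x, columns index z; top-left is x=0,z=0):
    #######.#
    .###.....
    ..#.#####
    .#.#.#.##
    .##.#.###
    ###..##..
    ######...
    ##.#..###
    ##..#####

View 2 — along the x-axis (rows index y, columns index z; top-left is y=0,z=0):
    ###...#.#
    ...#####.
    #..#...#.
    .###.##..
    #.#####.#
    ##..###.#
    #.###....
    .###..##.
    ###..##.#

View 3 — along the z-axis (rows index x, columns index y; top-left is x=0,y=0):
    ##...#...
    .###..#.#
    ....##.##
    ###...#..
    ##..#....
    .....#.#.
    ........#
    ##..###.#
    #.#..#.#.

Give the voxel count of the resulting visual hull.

full grid |V| = 729
step 1: project along y, AND mask (52/81) → |grid| = 468
step 2: project along x, AND mask (46/81) → |grid| = 267
step 3: project along z, AND mask (32/81) → |grid| = 106

|visual hull| = 106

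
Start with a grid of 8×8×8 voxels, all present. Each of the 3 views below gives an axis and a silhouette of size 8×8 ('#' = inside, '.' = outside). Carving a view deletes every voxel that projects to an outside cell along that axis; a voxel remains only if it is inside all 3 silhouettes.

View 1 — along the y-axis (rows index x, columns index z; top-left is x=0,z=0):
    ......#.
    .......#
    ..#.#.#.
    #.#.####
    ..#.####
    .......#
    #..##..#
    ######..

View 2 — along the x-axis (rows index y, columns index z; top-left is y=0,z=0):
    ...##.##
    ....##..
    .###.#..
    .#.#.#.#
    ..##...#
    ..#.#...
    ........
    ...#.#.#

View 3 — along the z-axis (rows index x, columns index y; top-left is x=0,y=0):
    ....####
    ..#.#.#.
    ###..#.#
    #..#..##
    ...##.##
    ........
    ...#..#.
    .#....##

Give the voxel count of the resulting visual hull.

26 voxels

full grid |V| = 512
V1 y: intersect with XZ mask (27 set) -- 216 left
V2 x: intersect with YZ mask (22 set) -- 75 left
V3 z: intersect with XY mask (25 set) -- 26 left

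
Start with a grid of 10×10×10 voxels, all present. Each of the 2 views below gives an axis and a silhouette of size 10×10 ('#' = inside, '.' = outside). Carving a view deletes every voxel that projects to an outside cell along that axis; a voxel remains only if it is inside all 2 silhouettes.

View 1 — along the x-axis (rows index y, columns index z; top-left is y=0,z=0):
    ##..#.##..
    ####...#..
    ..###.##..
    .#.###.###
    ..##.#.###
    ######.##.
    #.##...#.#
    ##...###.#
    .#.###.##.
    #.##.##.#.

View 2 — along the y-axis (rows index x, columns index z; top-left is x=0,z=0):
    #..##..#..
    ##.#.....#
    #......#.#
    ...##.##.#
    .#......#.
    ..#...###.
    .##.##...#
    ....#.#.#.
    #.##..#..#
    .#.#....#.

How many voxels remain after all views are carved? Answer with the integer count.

|visual hull| = 224

full grid |V| = 1000
step 1: project along x, AND mask (59/100) → |grid| = 590
step 2: project along y, AND mask (38/100) → |grid| = 224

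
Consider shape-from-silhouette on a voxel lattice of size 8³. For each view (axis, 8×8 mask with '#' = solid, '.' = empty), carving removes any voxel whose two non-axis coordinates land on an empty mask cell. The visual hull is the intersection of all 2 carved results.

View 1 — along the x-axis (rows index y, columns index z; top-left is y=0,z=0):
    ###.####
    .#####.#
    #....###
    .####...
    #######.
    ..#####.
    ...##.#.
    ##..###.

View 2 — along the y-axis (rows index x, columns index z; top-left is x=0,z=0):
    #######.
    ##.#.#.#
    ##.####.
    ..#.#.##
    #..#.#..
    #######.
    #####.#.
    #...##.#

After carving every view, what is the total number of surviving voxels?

remaining voxels: 220

initial block: 8^3 = 512
step 1: project along x, AND mask (41/64) → |grid| = 328
step 2: project along y, AND mask (42/64) → |grid| = 220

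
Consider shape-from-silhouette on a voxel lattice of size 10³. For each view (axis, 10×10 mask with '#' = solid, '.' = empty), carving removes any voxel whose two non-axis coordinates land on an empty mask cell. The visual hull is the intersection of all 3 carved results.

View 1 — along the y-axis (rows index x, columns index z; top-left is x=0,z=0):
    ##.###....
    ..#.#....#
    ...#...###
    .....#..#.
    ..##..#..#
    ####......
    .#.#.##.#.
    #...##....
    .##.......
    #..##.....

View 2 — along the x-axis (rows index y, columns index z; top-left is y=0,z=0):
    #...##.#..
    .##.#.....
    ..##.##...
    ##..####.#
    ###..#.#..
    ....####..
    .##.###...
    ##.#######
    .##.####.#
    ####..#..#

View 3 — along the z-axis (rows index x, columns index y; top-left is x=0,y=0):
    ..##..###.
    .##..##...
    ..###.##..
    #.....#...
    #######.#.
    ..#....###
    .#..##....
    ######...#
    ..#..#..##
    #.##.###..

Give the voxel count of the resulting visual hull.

remaining voxels: 90

start: 10×10×10 = 1000 voxels
after view 1 [y-axis, 35 of 100 cells solid] → remaining = 350
after view 2 [x-axis, 54 of 100 cells solid] → remaining = 185
after view 3 [z-axis, 48 of 100 cells solid] → remaining = 90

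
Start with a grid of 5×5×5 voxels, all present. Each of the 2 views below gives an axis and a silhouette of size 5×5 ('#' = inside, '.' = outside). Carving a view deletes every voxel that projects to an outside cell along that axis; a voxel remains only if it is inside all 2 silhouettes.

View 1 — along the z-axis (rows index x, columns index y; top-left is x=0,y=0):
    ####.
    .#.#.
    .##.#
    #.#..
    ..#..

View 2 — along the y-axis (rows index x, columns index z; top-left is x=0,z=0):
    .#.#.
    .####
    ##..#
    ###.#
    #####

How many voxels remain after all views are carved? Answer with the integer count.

remaining voxels: 38

before carving: 125 voxels (5×5×5)
carve view 1 (along z, XY-mask fill 12/25): 60 voxels remain
carve view 2 (along y, XZ-mask fill 18/25): 38 voxels remain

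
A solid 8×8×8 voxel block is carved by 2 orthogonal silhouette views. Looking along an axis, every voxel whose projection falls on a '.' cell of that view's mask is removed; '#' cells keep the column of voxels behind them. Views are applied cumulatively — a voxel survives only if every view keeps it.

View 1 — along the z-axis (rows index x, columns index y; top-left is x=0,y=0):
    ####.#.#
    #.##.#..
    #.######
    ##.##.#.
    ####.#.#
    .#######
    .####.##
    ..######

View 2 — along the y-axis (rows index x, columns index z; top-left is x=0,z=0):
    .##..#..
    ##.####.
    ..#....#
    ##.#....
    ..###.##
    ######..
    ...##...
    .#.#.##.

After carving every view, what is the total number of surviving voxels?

full grid |V| = 512
carve view 1 (along z, XY-mask fill 47/64): 376 voxels remain
carve view 2 (along y, XZ-mask fill 31/64): 179 voxels remain

remaining voxels: 179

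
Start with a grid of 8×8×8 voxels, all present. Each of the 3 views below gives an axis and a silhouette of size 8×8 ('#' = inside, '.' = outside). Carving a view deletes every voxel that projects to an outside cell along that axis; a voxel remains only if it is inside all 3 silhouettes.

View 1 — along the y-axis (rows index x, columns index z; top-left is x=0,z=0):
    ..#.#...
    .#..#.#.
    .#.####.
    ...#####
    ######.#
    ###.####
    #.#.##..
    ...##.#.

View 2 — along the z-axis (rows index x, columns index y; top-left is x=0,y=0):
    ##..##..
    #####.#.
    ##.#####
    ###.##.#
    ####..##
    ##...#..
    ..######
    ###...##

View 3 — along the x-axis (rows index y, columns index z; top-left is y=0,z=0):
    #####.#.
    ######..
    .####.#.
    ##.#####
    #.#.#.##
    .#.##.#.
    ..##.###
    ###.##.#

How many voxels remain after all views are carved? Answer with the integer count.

134 voxels

start: 8×8×8 = 512 voxels
step 1: project along y, AND mask (36/64) → |grid| = 288
step 2: project along z, AND mask (43/64) → |grid| = 193
step 3: project along x, AND mask (44/64) → |grid| = 134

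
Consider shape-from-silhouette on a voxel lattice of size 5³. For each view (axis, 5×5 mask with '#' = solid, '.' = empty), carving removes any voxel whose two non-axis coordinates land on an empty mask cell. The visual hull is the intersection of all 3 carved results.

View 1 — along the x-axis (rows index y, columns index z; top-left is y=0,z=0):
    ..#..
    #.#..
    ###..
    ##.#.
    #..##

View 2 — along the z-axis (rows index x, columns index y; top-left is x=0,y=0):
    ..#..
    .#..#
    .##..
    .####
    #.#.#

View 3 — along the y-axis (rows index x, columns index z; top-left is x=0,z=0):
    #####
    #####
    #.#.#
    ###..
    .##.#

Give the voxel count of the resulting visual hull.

initial block: 5^3 = 125
carve view 1 (along x, YZ-mask fill 12/25): 60 voxels remain
carve view 2 (along z, XY-mask fill 12/25): 31 voxels remain
carve view 3 (along y, XZ-mask fill 19/25): 24 voxels remain

24 voxels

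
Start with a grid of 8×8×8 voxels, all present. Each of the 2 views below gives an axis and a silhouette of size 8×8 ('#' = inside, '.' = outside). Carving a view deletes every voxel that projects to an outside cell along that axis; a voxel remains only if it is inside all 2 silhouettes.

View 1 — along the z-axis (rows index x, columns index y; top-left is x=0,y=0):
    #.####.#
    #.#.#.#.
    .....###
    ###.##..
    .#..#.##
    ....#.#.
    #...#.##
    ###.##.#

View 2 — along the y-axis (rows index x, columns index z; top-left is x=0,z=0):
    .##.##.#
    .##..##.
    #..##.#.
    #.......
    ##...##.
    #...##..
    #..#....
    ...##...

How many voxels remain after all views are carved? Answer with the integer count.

start: 8×8×8 = 512 voxels
after view 1 [z-axis, 34 of 64 cells solid] → remaining = 272
after view 2 [y-axis, 25 of 64 cells solid] → remaining = 105

remaining voxels: 105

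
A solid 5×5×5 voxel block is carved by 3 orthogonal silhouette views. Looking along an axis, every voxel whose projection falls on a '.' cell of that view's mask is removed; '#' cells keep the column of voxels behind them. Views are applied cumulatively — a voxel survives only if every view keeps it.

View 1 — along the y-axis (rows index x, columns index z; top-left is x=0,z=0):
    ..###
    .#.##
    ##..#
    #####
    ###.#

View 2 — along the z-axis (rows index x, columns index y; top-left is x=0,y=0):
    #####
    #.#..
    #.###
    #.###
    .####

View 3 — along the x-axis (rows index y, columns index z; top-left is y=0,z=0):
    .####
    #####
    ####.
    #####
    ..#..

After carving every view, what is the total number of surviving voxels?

remaining voxels: 50

full grid |V| = 125
step 1: project along y, AND mask (18/25) → |grid| = 90
step 2: project along z, AND mask (19/25) → |grid| = 69
step 3: project along x, AND mask (19/25) → |grid| = 50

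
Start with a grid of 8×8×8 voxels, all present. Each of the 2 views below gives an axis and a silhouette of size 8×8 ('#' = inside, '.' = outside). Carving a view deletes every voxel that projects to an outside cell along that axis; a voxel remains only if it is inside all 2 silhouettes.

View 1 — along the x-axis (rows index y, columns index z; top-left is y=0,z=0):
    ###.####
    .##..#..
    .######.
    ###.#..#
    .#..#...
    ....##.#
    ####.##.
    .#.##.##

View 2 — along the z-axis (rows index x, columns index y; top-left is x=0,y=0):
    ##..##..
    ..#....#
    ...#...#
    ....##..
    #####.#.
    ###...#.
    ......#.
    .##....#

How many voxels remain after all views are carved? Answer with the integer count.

before carving: 512 voxels (8×8×8)
carve view 1 (along x, YZ-mask fill 37/64): 296 voxels remain
carve view 2 (along z, XY-mask fill 24/64): 112 voxels remain

remaining voxels: 112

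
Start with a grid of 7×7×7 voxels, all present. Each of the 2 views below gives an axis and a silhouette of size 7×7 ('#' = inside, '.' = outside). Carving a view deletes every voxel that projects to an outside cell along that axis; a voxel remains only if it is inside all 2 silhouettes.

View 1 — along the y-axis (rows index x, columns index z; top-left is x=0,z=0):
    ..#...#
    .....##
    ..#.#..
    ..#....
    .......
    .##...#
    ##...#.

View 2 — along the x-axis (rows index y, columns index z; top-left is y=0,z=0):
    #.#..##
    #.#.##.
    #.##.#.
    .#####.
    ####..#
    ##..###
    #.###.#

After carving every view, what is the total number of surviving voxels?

initial block: 7^3 = 343
step 1: project along y, AND mask (13/49) → |grid| = 91
step 2: project along x, AND mask (32/49) → |grid| = 62

62 voxels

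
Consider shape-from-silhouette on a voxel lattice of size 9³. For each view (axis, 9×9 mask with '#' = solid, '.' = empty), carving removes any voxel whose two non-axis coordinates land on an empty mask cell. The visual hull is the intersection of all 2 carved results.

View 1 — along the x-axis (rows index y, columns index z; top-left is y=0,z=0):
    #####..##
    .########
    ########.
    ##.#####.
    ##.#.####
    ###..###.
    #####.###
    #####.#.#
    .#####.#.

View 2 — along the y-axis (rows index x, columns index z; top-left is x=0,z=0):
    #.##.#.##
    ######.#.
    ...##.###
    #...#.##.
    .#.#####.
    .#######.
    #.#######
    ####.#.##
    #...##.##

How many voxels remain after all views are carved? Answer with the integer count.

start: 9×9×9 = 729 voxels
[1] x-view keeps 64 columns → grid now 576
[2] y-view keeps 55 columns → grid now 392

|visual hull| = 392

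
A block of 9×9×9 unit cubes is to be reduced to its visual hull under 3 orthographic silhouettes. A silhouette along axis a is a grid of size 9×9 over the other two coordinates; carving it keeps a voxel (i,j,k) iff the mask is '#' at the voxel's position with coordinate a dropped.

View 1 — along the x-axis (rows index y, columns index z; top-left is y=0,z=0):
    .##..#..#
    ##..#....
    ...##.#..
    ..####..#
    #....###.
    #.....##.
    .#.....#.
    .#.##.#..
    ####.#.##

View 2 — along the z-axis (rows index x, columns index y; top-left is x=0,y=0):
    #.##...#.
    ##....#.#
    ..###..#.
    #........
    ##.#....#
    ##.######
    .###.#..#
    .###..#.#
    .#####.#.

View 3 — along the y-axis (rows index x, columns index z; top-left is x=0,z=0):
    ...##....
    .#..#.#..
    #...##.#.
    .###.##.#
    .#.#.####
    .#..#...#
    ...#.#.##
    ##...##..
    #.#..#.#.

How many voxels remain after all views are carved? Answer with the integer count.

before carving: 729 voxels (9×9×9)
  1. axis=0 (YZ plane), |mask|=35  ⇒  voxels=315
  2. axis=2 (XY plane), |mask|=41  ⇒  voxels=166
  3. axis=1 (XZ plane), |mask|=36  ⇒  voxels=70

remaining voxels: 70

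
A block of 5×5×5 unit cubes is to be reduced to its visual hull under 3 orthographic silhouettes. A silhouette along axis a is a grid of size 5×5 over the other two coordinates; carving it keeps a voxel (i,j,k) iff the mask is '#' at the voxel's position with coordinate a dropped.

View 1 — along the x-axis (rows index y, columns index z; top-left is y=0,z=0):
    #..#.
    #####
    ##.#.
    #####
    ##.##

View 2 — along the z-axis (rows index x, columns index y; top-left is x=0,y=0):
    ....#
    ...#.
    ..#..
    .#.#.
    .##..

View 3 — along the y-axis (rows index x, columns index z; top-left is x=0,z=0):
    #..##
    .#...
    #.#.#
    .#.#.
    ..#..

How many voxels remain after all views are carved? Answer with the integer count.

|visual hull| = 10

start: 5×5×5 = 125 voxels
V1 x: intersect with YZ mask (19 set) -- 95 left
V2 z: intersect with XY mask (7 set) -- 30 left
V3 y: intersect with XZ mask (10 set) -- 10 left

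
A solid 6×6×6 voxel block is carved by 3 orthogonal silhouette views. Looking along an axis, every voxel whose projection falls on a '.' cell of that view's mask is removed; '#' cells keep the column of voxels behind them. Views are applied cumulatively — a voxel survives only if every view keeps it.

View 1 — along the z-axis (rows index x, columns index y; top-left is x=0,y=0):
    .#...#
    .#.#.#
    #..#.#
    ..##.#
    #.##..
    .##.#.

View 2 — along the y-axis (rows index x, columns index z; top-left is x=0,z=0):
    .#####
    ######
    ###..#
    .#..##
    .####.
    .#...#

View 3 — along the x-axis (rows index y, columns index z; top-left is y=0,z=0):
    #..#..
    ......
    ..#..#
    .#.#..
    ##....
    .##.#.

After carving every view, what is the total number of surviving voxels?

start: 6×6×6 = 216 voxels
step 1: project along z, AND mask (17/36) → |grid| = 102
step 2: project along y, AND mask (24/36) → |grid| = 67
step 3: project along x, AND mask (11/36) → |grid| = 22

voxel count = 22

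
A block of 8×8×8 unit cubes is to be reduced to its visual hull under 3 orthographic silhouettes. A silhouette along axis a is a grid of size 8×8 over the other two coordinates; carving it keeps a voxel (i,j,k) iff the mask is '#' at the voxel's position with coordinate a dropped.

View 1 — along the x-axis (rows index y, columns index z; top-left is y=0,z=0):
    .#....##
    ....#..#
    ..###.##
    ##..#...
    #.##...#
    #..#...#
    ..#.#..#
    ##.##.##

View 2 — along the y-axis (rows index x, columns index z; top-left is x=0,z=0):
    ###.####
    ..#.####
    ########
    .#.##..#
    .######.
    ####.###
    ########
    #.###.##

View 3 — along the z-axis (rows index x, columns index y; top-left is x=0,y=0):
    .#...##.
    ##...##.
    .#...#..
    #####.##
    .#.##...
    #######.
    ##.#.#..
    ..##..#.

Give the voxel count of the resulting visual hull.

82 voxels

start: 8×8×8 = 512 voxels
  1. axis=0 (YZ plane), |mask|=29  ⇒  voxels=232
  2. axis=1 (XZ plane), |mask|=51  ⇒  voxels=188
  3. axis=2 (XY plane), |mask|=33  ⇒  voxels=82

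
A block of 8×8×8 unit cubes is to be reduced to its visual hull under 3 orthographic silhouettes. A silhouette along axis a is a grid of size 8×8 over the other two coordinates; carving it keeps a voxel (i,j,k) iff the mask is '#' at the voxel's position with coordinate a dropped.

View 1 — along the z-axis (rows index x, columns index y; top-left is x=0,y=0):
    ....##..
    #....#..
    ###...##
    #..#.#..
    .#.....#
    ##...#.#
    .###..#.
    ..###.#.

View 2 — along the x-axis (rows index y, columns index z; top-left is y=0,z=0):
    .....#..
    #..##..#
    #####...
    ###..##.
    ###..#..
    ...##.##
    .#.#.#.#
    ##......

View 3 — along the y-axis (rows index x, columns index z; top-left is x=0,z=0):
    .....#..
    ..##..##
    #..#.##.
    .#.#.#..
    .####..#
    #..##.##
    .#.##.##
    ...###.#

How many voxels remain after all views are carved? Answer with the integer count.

start: 8×8×8 = 512 voxels
V1 z: intersect with XY mask (26 set) -- 208 left
V2 x: intersect with YZ mask (29 set) -- 92 left
V3 y: intersect with XZ mask (31 set) -- 47 left

voxel count = 47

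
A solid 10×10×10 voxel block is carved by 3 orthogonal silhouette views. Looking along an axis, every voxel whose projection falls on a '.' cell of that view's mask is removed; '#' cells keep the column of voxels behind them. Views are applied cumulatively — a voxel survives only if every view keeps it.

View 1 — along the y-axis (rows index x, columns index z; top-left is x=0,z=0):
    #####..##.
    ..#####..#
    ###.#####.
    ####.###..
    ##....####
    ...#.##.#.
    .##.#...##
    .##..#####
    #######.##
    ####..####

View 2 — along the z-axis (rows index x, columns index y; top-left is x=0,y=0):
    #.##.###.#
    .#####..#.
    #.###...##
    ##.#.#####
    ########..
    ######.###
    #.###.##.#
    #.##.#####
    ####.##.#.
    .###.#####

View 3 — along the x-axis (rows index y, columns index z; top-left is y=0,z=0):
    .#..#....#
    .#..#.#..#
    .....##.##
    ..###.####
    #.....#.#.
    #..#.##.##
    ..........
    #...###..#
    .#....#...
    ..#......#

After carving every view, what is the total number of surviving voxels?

full grid |V| = 1000
  1. axis=1 (XZ plane), |mask|=67  ⇒  voxels=670
  2. axis=2 (XY plane), |mask|=74  ⇒  voxels=491
  3. axis=0 (YZ plane), |mask|=36  ⇒  voxels=187

187 voxels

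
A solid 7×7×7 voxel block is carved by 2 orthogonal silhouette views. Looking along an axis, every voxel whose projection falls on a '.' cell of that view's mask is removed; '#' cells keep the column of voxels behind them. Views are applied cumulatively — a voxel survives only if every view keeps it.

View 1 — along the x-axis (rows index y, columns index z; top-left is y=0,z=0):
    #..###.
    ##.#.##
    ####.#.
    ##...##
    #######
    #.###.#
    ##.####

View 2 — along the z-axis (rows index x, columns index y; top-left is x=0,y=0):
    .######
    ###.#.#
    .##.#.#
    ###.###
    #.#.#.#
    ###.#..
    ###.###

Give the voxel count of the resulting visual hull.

|visual hull| = 189

full grid |V| = 343
[1] x-view keeps 36 columns → grid now 252
[2] z-view keeps 35 columns → grid now 189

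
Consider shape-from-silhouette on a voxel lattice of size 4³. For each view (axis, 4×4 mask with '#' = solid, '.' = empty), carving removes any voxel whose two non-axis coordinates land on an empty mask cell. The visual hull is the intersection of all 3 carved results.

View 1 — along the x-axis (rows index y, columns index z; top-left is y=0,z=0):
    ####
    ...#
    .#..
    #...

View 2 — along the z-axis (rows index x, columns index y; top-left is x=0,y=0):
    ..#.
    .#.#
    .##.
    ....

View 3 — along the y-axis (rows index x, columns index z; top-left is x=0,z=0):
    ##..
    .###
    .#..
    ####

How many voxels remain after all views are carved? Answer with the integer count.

remaining voxels: 3

full grid |V| = 64
  1. axis=0 (YZ plane), |mask|=7  ⇒  voxels=28
  2. axis=2 (XY plane), |mask|=5  ⇒  voxels=5
  3. axis=1 (XZ plane), |mask|=10  ⇒  voxels=3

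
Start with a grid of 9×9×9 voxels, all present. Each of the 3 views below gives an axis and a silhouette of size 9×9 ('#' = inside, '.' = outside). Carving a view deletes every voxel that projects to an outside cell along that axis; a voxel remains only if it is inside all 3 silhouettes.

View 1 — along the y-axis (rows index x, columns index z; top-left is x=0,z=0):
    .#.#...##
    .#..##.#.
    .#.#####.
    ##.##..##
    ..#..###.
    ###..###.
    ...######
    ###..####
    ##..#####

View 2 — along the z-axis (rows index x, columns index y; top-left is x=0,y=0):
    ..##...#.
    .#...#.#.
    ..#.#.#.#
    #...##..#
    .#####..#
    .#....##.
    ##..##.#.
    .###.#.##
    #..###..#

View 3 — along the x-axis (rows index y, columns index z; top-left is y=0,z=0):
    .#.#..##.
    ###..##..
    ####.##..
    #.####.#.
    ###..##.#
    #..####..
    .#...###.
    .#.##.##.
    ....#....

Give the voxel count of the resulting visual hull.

full grid |V| = 729
V1 y: intersect with XZ mask (50 set) -- 450 left
V2 z: intersect with XY mask (39 set) -- 221 left
V3 x: intersect with YZ mask (42 set) -- 115 left

115 voxels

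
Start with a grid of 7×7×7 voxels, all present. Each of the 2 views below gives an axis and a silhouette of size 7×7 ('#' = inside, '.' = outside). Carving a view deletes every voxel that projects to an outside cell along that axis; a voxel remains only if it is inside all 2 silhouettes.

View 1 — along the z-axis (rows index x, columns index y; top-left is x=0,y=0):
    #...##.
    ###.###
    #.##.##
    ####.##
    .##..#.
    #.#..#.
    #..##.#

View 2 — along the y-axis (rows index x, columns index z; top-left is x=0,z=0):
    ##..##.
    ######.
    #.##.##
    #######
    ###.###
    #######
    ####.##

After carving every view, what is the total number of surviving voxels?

full grid |V| = 343
step 1: project along z, AND mask (30/49) → |grid| = 210
step 2: project along y, AND mask (41/49) → |grid| = 178

|visual hull| = 178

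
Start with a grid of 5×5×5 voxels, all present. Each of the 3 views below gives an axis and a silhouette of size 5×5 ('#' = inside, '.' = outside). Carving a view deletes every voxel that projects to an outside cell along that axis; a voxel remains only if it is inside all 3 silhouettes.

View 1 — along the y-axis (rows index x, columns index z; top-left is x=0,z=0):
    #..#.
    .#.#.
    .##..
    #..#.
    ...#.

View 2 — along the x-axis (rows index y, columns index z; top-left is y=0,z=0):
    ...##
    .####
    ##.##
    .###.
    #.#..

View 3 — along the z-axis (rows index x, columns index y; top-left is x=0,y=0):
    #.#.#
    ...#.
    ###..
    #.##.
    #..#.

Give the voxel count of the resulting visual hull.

before carving: 125 voxels (5×5×5)
V1 y: intersect with XZ mask (9 set) -- 45 left
V2 x: intersect with YZ mask (15 set) -- 29 left
V3 z: intersect with XY mask (12 set) -- 15 left

15 voxels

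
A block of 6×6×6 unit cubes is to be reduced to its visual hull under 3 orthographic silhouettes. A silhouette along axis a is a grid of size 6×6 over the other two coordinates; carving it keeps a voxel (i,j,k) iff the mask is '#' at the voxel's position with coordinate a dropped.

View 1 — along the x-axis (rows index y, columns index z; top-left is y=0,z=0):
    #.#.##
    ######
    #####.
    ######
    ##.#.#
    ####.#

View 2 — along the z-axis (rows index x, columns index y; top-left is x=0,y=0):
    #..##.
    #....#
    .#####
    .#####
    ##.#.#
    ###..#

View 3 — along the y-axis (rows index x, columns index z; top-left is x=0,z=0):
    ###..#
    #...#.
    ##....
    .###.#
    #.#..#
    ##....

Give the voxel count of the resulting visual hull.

start: 6×6×6 = 216 voxels
step 1: project along x, AND mask (30/36) → |grid| = 180
step 2: project along z, AND mask (23/36) → |grid| = 116
step 3: project along y, AND mask (17/36) → |grid| = 60

|visual hull| = 60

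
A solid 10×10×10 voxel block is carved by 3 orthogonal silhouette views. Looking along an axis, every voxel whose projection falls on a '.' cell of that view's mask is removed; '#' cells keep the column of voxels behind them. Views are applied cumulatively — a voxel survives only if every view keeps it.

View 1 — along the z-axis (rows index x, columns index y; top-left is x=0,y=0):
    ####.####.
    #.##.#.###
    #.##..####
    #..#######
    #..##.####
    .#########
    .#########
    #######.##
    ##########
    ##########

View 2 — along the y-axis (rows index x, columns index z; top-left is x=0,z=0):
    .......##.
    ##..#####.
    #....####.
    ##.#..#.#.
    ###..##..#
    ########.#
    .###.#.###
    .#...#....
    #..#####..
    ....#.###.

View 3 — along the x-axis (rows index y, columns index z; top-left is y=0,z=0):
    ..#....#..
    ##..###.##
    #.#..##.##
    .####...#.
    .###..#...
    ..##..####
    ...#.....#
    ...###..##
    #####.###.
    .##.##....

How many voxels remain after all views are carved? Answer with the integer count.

voxel count = 207

start: 10×10×10 = 1000 voxels
  1. axis=2 (XY plane), |mask|=84  ⇒  voxels=840
  2. axis=1 (XZ plane), |mask|=53  ⇒  voxels=444
  3. axis=0 (YZ plane), |mask|=49  ⇒  voxels=207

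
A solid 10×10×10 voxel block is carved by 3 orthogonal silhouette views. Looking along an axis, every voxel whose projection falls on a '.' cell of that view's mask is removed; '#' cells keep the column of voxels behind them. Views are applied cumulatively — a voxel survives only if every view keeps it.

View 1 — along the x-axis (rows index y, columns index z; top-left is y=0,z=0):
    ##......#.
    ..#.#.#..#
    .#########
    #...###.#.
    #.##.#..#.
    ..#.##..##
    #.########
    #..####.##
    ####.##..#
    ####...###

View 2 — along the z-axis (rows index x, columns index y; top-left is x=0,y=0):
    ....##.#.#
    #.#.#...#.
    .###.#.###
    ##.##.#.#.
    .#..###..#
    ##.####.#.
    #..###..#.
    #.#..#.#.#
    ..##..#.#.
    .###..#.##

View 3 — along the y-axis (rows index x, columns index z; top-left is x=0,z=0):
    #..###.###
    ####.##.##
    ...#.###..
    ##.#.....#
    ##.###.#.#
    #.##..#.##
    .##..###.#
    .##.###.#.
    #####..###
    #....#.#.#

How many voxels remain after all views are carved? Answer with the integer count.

|visual hull| = 185

before carving: 1000 voxels (10×10×10)
V1 x: intersect with YZ mask (61 set) -- 610 left
V2 z: intersect with XY mask (53 set) -- 320 left
V3 y: intersect with XZ mask (60 set) -- 185 left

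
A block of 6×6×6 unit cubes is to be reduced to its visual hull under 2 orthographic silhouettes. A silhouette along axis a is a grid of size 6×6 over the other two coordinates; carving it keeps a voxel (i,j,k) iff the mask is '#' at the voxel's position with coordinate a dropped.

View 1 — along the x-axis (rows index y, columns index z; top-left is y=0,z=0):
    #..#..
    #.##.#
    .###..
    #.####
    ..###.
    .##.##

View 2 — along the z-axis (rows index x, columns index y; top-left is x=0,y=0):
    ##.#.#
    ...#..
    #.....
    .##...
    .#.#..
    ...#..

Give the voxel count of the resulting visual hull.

43 voxels

before carving: 216 voxels (6×6×6)
V1 x: intersect with YZ mask (21 set) -- 126 left
V2 z: intersect with XY mask (11 set) -- 43 left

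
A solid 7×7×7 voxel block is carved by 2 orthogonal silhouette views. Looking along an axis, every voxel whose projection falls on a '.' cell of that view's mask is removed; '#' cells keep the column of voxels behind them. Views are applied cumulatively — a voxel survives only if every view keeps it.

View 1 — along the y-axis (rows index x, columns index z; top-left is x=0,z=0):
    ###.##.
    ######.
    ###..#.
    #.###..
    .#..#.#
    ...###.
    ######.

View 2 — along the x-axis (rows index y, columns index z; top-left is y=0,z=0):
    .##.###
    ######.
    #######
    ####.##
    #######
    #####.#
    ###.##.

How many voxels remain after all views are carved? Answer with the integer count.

remaining voxels: 191

full grid |V| = 343
  1. axis=1 (XZ plane), |mask|=31  ⇒  voxels=217
  2. axis=0 (YZ plane), |mask|=42  ⇒  voxels=191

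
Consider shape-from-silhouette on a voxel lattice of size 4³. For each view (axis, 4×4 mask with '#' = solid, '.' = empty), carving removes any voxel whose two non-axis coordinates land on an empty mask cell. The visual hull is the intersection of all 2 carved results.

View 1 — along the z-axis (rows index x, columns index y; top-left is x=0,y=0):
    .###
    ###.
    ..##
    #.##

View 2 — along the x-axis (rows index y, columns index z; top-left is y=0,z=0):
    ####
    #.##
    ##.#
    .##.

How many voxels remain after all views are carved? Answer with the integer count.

32 voxels

start: 4×4×4 = 64 voxels
V1 z: intersect with XY mask (11 set) -- 44 left
V2 x: intersect with YZ mask (12 set) -- 32 left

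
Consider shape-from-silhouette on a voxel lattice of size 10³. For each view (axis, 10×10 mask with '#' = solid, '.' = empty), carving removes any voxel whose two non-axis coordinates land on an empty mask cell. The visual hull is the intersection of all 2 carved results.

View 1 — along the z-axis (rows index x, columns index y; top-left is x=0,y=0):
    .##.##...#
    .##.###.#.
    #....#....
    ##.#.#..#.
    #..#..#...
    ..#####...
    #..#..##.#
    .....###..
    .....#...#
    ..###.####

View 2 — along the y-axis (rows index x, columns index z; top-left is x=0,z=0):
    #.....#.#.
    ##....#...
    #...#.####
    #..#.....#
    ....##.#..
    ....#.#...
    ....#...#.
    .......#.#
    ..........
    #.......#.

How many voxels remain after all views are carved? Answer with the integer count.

initial block: 10^3 = 1000
step 1: project along z, AND mask (43/100) → |grid| = 430
step 2: project along y, AND mask (26/100) → |grid| = 109

109 voxels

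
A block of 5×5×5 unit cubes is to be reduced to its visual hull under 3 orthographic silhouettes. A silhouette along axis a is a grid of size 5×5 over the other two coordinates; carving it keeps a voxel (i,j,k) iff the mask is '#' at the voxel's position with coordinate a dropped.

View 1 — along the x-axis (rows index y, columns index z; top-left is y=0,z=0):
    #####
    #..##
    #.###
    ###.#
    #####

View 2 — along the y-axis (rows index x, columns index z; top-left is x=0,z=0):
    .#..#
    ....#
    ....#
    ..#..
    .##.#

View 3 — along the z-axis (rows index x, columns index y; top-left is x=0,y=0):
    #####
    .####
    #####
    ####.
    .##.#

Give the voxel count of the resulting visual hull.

before carving: 125 voxels (5×5×5)
carve view 1 (along x, YZ-mask fill 21/25): 105 voxels remain
carve view 2 (along y, XZ-mask fill 8/25): 34 voxels remain
carve view 3 (along z, XY-mask fill 21/25): 26 voxels remain

remaining voxels: 26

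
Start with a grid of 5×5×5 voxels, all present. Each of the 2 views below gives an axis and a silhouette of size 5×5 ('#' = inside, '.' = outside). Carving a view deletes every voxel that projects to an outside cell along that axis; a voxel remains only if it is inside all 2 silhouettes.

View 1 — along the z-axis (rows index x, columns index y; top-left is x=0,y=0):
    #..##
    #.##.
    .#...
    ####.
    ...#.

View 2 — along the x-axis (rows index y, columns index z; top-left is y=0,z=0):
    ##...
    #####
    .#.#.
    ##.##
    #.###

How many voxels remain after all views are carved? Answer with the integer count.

voxel count = 40

initial block: 5^3 = 125
after view 1 [z-axis, 12 of 25 cells solid] → remaining = 60
after view 2 [x-axis, 17 of 25 cells solid] → remaining = 40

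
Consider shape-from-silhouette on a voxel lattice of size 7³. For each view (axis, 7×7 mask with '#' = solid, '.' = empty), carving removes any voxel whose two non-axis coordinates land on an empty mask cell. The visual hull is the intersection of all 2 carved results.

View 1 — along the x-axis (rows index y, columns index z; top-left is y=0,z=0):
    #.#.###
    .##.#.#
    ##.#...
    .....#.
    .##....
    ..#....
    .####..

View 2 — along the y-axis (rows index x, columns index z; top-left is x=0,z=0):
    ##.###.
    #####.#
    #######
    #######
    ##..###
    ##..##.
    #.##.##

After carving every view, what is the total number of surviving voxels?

remaining voxels: 108

full grid |V| = 343
after view 1 [x-axis, 20 of 49 cells solid] → remaining = 140
after view 2 [y-axis, 39 of 49 cells solid] → remaining = 108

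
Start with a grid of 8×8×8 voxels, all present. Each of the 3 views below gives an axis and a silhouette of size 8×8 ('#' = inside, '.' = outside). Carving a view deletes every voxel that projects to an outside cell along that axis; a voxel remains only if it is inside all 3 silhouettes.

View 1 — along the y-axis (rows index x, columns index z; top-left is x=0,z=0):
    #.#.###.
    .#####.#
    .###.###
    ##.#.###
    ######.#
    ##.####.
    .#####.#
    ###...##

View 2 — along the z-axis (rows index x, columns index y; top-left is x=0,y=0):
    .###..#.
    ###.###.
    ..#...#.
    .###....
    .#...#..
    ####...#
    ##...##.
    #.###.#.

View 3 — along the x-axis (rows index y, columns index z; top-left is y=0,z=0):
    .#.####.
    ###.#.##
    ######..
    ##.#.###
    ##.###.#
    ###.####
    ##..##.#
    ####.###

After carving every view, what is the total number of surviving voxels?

voxel count = 129

start: 8×8×8 = 512 voxels
step 1: project along y, AND mask (47/64) → |grid| = 376
step 2: project along z, AND mask (31/64) → |grid| = 179
step 3: project along x, AND mask (48/64) → |grid| = 129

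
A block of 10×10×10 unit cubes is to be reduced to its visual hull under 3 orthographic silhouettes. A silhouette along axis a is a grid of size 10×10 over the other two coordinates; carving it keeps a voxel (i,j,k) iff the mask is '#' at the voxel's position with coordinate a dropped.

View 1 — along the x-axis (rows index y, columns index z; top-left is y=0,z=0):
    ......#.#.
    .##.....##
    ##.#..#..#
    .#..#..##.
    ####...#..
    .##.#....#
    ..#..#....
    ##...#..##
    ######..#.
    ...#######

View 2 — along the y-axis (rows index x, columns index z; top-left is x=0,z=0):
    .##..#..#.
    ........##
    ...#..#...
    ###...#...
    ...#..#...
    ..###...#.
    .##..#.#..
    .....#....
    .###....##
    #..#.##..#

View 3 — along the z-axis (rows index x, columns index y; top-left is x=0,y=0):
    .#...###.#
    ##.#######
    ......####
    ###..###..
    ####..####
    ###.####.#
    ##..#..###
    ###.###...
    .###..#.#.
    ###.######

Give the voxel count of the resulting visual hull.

start: 10×10×10 = 1000 voxels
step 1: project along x, AND mask (45/100) → |grid| = 450
step 2: project along y, AND mask (33/100) → |grid| = 155
step 3: project along z, AND mask (66/100) → |grid| = 102

remaining voxels: 102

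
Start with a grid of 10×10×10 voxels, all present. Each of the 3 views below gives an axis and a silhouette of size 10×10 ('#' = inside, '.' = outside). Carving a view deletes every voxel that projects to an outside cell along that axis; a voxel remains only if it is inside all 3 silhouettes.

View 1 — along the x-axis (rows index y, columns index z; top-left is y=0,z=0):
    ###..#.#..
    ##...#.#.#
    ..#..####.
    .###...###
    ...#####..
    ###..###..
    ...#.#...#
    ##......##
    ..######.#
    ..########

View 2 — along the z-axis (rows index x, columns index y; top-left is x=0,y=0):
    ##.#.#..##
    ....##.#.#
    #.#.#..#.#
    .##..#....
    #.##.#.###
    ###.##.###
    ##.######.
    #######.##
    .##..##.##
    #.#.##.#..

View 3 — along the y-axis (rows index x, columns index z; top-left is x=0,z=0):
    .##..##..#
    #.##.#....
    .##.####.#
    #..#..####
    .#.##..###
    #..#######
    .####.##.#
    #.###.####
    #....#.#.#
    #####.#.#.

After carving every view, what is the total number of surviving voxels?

before carving: 1000 voxels (10×10×10)
  1. axis=0 (YZ plane), |mask|=54  ⇒  voxels=540
  2. axis=2 (XY plane), |mask|=61  ⇒  voxels=339
  3. axis=1 (XZ plane), |mask|=62  ⇒  voxels=218

|visual hull| = 218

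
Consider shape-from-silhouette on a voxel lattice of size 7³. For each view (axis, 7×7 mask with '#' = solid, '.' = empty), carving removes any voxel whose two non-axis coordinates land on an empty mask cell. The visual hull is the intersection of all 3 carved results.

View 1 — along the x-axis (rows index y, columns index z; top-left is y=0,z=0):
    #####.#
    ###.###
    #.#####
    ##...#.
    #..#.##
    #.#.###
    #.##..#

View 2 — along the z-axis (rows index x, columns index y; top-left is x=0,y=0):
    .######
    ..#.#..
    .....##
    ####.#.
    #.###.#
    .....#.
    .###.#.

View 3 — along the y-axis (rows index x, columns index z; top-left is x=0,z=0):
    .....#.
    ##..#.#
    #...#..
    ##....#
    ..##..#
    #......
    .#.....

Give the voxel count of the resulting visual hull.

|visual hull| = 39

initial block: 7^3 = 343
step 1: project along x, AND mask (34/49) → |grid| = 238
step 2: project along z, AND mask (25/49) → |grid| = 121
step 3: project along y, AND mask (15/49) → |grid| = 39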